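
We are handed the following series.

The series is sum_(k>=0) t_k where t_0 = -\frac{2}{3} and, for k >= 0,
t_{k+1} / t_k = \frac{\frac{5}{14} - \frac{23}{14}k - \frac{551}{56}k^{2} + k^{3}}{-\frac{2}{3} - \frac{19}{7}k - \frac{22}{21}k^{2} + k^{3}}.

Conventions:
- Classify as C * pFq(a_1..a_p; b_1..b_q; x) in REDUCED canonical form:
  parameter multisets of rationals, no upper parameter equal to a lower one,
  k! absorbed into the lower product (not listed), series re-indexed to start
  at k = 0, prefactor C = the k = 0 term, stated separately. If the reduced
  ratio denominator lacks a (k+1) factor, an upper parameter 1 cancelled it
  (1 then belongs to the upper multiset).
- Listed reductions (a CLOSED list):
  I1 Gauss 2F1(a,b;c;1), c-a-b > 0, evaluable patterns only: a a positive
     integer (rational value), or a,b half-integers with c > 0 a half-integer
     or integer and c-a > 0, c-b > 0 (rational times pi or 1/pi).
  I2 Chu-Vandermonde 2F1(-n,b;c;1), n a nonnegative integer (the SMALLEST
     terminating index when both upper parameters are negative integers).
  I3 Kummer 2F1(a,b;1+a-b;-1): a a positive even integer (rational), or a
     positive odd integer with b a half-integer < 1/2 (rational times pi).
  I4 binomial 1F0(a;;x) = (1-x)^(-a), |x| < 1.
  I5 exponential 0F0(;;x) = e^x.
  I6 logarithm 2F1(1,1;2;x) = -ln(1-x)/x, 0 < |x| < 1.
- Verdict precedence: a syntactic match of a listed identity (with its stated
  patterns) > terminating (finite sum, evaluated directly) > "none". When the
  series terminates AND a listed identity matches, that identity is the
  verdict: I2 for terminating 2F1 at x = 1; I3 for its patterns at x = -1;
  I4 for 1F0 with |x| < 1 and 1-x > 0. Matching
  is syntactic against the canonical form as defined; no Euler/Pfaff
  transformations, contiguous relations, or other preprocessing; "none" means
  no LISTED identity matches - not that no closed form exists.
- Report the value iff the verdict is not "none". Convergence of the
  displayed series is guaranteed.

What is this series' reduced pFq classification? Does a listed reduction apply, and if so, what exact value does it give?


Reduced: x = 1, 2F1, upper = {-10, -\frac{1}{8}}, lower = {-\frac{7}{3}}, C = -\frac{2}{3}. Verdict: the Chu-Vandermonde identity I2 matches (terminating 2F1 at x = 1 with n = 10, b = -1/8, c = -\frac{7}{3}). Hence: -\frac{569959923774449}{1079445540569088}.

Structural cue: from the first term -\frac{2}{3}: the parameter 2/7 appears in both the upper and lower lists and cancels.
Step ratio: r(k) = 1 * (k-10) (k-\frac{1}{8}) / [(k-\frac{7}{3}) (k+1)] ; factor over Q: parameters, x = 1, and C = -\frac{2}{3}.


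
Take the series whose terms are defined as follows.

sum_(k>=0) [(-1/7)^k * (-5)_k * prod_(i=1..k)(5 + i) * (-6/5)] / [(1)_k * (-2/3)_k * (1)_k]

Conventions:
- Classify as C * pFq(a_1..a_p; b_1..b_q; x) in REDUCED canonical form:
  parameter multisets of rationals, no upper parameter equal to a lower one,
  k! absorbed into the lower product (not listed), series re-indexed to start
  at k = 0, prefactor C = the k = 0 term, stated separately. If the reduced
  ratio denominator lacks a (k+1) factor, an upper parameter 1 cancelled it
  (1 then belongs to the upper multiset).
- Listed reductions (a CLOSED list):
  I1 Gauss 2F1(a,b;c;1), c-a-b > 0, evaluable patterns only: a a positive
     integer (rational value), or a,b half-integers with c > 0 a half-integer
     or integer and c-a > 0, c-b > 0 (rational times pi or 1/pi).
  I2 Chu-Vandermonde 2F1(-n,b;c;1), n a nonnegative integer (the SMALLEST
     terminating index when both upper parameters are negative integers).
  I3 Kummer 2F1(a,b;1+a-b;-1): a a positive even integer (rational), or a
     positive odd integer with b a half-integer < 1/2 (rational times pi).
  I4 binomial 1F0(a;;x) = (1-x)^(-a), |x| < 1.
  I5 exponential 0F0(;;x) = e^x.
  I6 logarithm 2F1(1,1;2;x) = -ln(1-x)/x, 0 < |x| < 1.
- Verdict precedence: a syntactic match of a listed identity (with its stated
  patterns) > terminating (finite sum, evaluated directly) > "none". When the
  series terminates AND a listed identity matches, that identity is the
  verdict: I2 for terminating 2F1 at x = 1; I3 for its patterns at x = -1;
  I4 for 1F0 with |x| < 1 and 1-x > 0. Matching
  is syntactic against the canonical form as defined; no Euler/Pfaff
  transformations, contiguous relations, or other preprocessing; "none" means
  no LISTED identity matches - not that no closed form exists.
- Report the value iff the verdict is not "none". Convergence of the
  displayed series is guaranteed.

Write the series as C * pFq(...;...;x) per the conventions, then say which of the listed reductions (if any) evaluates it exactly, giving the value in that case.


The series (x = -1/7) is 2F2: upper {-5, 6}, lower {-2/3, 1}, prefactor -6/5. Verdict: terminating (-5 upstairs). 6 nonzero terms in all; added directly. Hence: 15434133/420175.

Key observation: with t_0 = -6/5, the running product (C = -6/5) telescopes to a rising factorial.
Term ratio: r(k) = (-1/7) * (k-5) (k+6) / [(k-2/3) (k+1) (k+1)] - rational in k, leading ratio (-1/7); with t_0 = -6/5, classification follows.


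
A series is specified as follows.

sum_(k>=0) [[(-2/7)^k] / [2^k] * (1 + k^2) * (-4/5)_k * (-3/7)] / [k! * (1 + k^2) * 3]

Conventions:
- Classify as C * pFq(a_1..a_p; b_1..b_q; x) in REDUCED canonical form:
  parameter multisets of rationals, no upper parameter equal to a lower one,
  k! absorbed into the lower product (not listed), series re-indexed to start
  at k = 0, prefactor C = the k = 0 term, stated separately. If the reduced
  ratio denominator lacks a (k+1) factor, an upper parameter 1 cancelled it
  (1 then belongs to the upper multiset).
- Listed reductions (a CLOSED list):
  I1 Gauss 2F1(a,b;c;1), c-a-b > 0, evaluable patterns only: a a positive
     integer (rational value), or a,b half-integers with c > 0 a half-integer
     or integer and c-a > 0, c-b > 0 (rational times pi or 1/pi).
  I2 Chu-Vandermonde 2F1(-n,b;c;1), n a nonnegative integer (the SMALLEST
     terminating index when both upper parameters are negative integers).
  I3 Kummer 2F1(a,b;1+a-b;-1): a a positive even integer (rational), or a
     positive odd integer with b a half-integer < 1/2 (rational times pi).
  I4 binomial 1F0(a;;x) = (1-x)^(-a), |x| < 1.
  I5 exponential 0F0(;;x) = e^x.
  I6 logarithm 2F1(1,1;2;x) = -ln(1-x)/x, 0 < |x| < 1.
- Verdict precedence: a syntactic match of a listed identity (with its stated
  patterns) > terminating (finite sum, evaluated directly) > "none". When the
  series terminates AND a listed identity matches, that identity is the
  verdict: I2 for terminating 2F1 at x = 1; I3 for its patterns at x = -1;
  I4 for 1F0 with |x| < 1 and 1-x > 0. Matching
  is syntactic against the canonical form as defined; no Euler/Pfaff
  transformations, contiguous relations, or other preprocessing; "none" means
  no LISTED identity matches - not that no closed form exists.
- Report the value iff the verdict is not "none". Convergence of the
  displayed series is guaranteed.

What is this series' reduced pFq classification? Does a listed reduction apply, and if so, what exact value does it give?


Canonical form: C = -1/7 times 1F0 with upper {-4/5}, lower {-}, x = -1/7. Verdict: this is the I4 binomial reduction (the 1F0 binomial series: exponent 4/5, x = -1/7). Exact value: (-1/7) * (8/7)^(4/5).

Structural cue: with t_0 = -1/7, the constant factors (prefactor -1/7) combine into one prefactor.
Consecutive-term ratio: r(k) = (-1/7) * (k-4/5) / [(k+1)] - rational in k. x = (-1/7); t_0 = -1/7; negate the roots.


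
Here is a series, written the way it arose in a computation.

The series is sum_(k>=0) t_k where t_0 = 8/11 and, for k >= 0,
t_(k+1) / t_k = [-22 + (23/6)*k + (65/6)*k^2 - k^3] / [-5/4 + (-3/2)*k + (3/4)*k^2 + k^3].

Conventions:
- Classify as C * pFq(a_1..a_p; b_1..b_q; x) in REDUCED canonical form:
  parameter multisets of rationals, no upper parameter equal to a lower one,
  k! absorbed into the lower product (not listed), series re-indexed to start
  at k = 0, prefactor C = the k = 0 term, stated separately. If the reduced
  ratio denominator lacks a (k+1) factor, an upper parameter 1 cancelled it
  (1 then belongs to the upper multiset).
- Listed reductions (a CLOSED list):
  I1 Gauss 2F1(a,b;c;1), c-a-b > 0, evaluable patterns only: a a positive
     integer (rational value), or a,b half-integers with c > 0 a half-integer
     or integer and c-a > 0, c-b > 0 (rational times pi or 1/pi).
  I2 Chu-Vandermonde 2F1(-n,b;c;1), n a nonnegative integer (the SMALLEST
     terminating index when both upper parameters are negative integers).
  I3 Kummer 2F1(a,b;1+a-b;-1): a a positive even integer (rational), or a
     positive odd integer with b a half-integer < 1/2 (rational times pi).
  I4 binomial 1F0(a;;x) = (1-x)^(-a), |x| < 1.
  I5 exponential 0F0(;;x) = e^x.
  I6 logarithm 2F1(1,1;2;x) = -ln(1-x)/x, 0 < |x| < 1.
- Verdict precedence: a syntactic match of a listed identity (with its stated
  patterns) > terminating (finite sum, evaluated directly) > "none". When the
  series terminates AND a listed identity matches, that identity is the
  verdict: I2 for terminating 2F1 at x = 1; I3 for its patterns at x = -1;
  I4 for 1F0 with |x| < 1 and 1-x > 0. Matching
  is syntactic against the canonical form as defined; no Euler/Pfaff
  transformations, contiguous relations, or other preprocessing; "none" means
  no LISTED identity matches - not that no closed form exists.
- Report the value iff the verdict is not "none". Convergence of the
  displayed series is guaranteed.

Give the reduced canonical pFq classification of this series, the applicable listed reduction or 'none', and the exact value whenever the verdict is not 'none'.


x = -1 here; the reduced form reads 3F2, upper {-11, -4/3, 3/2}, lower {-5/4, 1}, C = 8/11. Verdict: terminating. (-11)_k vanishes past k = 11, leaving a 12-term sum, computed directly. Sum: 51609839798021608/10691155372095.

The tell: x = (-1) and roots of the ratio polynomials (C = 8/11, x = -1) are the negated parameters.
Consecutive-term ratio: r(k) = (-1) * (k-11) (k-4/3) (k+3/2) / [(k-5/4) (k+1) (k+1)] - rational in k. x = (-1); t_0 = 8/11; negate the roots.


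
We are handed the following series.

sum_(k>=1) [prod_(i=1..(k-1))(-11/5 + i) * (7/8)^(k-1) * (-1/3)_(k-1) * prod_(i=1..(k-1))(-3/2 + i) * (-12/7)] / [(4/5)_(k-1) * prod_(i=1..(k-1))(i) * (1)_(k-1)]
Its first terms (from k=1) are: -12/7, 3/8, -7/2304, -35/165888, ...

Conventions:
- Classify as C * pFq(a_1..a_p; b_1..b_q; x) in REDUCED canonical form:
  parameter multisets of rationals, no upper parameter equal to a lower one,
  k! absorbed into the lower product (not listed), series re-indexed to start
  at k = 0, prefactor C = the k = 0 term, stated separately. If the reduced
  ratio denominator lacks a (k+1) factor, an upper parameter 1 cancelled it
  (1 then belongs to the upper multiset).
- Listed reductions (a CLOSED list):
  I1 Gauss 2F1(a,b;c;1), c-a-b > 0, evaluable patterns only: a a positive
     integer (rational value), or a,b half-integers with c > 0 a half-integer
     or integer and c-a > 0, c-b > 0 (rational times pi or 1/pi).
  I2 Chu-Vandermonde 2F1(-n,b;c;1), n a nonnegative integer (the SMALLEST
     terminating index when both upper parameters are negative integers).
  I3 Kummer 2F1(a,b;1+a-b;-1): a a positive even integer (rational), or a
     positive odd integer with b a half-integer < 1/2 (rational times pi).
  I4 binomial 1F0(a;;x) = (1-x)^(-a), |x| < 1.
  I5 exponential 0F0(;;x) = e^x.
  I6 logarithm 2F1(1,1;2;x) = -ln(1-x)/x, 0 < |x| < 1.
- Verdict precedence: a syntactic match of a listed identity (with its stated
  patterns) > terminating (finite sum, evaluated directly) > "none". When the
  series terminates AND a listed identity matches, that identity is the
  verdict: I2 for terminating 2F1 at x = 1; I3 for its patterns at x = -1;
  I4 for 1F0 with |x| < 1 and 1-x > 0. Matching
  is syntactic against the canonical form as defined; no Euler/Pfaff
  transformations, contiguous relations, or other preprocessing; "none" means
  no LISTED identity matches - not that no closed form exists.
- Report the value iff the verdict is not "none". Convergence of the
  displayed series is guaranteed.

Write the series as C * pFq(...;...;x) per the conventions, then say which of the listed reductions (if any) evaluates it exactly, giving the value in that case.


x = 7/8 here; the reduced form reads 3F2, upper {-6/5, -1/2, -1/3}, lower {4/5, 1}, C = -12/7. Verdict: none - at argument 7/8 the multisets {-6/5, -1/2, -1/3} ; {4/5, 1} match no listed identity.

The tell: from the first term -12/7: the product of the first k integers (C = -12/7) is k!.
Adjacent-term ratio: r(k) = (7/8) * (k-6/5) (k-1/2) (k-1/3) / [(k+4/5) (k+1) (k+1)] - rational in k, leading ratio (7/8); with t_0 = -12/7, classification follows.


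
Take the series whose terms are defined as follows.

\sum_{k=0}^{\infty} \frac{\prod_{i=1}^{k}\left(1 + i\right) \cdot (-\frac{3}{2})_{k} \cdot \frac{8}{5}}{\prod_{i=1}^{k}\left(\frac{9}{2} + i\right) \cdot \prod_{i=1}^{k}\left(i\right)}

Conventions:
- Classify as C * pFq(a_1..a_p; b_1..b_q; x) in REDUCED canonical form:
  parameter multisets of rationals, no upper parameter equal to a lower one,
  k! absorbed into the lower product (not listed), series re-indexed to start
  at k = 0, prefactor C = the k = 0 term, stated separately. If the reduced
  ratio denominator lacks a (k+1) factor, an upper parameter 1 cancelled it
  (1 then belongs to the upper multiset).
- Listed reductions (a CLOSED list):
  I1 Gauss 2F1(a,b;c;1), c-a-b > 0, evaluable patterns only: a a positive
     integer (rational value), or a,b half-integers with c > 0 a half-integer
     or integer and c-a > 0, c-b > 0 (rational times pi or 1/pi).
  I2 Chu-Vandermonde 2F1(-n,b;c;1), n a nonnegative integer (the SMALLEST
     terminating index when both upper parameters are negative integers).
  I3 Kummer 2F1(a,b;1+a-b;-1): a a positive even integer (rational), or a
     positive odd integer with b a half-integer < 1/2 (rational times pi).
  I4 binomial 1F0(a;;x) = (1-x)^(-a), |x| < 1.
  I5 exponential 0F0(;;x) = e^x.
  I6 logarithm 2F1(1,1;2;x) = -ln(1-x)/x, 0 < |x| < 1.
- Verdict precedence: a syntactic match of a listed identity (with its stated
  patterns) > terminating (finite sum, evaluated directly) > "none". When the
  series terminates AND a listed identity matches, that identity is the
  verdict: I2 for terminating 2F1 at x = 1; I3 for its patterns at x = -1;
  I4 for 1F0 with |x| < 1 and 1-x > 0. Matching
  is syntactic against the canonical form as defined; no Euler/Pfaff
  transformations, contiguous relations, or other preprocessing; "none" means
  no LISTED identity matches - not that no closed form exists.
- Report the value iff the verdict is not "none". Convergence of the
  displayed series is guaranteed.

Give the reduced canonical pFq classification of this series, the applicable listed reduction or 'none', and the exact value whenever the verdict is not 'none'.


x = 1 here; the reduced form reads 2F1, upper {-\frac{3}{2}, 2}, lower {\frac{11}{2}}, C = \frac{8}{5}. Verdict: this is Gauss's theorem (I1) (x = 1: the Gamma ratio telescopes since c-a-b = 5 > 0 and a = 2 in Z>0). Value: \frac{21}{25}.

Key observation: t_0 being \frac{8}{5}, the lower running product (prefactor 8/5) is a rising factorial.
Ratio: r(k) = 1 * (k-\frac{3}{2}) (k+2) / [(k+\frac{11}{2}) (k+1)] ; factor over Q: parameters, x = 1, and C = \frac{8}{5}.


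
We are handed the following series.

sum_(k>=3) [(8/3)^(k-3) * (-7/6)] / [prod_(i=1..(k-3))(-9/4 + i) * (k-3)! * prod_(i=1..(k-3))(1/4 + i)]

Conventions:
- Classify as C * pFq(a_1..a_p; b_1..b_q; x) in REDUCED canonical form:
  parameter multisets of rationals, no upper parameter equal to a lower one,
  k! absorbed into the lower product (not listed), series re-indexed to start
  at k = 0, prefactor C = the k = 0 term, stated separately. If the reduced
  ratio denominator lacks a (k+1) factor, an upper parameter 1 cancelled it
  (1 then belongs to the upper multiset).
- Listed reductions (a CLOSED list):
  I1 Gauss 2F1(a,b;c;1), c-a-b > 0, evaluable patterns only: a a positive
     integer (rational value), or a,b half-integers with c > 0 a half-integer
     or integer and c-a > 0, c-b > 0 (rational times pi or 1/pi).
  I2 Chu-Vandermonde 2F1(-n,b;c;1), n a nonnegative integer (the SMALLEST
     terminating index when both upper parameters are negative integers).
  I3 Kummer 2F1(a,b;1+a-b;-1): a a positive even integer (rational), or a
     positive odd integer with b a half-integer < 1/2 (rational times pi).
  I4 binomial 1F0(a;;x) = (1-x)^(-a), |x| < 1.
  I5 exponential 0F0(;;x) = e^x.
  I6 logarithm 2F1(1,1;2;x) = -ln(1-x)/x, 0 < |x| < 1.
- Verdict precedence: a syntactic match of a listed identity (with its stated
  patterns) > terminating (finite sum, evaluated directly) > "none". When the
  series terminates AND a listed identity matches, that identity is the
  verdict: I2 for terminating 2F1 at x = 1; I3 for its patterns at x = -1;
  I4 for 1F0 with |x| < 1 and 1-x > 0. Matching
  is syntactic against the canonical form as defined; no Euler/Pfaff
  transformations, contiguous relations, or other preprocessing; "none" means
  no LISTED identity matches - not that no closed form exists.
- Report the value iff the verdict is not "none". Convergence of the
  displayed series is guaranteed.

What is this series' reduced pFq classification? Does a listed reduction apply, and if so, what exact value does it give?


The series (x = 8/3) is 0F2: upper {-}, lower {-5/4, 5/4}, prefactor -7/6. Verdict: none - this 0F2 at x = 8/3 matches no listed pattern, and upper {-} holds no stopper.

Key observation: t_0 = -7/6 here, and the lower running product (prefactor -7/6) is a rising factorial.
Step ratio: r(k) = (8/3) * 1 / [(k-5/4) (k+5/4) (k+1)] - rational in k. x = (8/3); t_0 = -7/6; negate the roots.


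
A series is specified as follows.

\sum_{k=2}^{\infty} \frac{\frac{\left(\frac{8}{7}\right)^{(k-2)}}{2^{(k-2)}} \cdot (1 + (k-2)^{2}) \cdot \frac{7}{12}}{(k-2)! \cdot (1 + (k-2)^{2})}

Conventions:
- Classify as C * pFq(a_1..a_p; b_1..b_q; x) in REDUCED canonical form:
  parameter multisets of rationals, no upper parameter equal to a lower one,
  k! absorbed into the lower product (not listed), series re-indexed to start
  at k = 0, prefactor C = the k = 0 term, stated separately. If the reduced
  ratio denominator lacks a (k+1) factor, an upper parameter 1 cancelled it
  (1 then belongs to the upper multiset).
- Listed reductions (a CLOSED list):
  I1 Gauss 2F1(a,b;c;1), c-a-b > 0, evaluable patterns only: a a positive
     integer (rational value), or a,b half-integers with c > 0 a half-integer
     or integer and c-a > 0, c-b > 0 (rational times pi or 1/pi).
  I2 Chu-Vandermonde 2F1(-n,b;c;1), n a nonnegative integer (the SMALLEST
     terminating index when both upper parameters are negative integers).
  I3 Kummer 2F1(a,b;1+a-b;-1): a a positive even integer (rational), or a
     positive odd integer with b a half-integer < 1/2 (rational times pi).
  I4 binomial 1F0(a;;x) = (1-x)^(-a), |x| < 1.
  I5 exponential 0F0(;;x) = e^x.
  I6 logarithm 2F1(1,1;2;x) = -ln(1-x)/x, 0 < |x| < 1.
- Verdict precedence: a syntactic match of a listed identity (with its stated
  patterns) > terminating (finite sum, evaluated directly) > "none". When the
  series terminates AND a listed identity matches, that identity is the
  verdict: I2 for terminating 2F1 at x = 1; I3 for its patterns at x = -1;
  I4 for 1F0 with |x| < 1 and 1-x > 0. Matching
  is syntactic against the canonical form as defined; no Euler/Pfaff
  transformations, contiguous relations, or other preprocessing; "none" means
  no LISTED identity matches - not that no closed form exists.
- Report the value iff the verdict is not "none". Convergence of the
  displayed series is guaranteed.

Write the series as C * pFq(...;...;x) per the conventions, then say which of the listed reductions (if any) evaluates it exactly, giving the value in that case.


Classification (C = \frac{7}{12}): 0F0 with upper {-}, lower {-}, argument x = \frac{4}{7}. Verdict at x = \frac{4}{7}: the I5 exponential reduction matches (the 0F0 exponential series at x = \frac{4}{7}). Hence: \frac{7}{12} \cdot e^{\frac{4}{7}}.

First insight: with t_0 = \frac{7}{12}, the factor k^2 + 1 cancels (top and bottom), leaving prefactor 7/12.
Adjacent-term ratio: r(k) = \frac{4}{7} * 1 / [(k+1)] - poly over poly, x = \frac{4}{7} from leading terms; C = \frac{7}{12} at k = 0.


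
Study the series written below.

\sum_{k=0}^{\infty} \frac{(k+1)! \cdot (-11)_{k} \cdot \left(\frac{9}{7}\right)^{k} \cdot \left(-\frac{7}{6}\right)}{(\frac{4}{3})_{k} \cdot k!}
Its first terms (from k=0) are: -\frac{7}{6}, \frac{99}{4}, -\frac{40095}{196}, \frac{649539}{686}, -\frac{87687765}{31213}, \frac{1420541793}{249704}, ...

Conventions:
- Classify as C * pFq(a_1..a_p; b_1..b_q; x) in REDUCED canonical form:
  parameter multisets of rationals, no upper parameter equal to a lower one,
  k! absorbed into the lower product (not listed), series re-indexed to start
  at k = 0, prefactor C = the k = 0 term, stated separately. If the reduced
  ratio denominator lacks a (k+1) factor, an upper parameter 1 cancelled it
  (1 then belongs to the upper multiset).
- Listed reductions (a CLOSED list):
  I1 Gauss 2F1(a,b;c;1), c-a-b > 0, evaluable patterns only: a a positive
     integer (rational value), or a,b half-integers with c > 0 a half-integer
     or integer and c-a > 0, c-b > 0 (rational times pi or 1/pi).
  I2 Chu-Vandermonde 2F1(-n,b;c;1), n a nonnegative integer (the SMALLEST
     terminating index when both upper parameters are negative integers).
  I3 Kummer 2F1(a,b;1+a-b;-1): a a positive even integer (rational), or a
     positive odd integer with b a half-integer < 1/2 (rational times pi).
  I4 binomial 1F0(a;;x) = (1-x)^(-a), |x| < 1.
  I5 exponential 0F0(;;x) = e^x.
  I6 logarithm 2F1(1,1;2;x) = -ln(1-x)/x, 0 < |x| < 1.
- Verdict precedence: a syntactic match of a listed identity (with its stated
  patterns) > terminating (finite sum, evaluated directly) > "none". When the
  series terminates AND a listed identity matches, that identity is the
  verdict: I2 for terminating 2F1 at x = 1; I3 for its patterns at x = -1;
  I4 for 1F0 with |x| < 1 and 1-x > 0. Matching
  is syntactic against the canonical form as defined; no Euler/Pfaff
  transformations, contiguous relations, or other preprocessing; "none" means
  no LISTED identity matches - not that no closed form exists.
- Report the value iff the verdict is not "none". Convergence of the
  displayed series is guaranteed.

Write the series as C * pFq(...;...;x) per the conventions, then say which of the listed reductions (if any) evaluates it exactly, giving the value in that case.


The series (x = \frac{9}{7}) is 2F1: upper {-11, 2}, lower {\frac{4}{3}}, prefactor -\frac{7}{6}. Verdict: terminating (-11 upstairs). 12 nonzero terms in all; added directly. Hence: \frac{31328191451}{24908384981571}.

Key step: x = \frac{9}{7} and the factorial ratio (prefactor -7/6) (k+a-1)!/(a-1)! is a rising factorial (a)_k.
Term ratio: r(k) = \frac{9}{7} * (k-11) (k+2) / [(k+\frac{4}{3}) (k+1)] - rational in k. x = \frac{9}{7}; t_0 = -\frac{7}{6}; negate the roots.


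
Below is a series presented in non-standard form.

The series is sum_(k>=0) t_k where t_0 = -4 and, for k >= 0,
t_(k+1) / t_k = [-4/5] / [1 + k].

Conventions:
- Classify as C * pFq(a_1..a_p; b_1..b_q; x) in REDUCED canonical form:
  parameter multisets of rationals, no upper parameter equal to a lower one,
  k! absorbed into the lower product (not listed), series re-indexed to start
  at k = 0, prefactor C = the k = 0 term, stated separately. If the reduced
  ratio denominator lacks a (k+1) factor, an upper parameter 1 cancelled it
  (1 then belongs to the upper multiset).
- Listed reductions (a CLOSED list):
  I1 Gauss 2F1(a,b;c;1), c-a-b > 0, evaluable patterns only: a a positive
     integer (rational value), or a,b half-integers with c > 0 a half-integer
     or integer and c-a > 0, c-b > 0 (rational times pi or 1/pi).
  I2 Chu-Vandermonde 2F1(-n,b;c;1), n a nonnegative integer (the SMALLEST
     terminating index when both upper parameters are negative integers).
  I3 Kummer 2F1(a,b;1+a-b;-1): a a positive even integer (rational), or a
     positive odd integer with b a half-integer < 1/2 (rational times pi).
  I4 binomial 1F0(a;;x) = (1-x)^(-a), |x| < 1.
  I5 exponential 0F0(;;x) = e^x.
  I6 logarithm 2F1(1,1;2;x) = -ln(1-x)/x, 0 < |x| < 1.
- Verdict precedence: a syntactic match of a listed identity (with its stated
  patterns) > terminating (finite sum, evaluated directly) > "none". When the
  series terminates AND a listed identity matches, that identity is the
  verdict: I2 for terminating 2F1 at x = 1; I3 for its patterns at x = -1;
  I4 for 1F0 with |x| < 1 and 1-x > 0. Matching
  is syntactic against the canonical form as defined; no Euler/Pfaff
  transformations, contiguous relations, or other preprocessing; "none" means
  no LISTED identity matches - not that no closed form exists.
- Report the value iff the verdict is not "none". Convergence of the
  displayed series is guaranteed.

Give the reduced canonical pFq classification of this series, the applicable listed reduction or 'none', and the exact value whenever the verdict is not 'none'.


Reduced: x = -4/5, 0F0, upper = {-}, lower = {-}, C = -4. Verdict (x = -4/5): the exponential series (I5) applies (the 0F0 exponential series at x = -4/5). Hence: (-4) * e^(-4/5).

Structural cue: t_0 = -4 here, and factor the ratio over Q (prefactor -4): negated roots = parameters.
Term ratio: r(k) = (-4/5) * 1 / [(k+1)] - rational; roots negated = parameters, x = (-4/5), C = -4.


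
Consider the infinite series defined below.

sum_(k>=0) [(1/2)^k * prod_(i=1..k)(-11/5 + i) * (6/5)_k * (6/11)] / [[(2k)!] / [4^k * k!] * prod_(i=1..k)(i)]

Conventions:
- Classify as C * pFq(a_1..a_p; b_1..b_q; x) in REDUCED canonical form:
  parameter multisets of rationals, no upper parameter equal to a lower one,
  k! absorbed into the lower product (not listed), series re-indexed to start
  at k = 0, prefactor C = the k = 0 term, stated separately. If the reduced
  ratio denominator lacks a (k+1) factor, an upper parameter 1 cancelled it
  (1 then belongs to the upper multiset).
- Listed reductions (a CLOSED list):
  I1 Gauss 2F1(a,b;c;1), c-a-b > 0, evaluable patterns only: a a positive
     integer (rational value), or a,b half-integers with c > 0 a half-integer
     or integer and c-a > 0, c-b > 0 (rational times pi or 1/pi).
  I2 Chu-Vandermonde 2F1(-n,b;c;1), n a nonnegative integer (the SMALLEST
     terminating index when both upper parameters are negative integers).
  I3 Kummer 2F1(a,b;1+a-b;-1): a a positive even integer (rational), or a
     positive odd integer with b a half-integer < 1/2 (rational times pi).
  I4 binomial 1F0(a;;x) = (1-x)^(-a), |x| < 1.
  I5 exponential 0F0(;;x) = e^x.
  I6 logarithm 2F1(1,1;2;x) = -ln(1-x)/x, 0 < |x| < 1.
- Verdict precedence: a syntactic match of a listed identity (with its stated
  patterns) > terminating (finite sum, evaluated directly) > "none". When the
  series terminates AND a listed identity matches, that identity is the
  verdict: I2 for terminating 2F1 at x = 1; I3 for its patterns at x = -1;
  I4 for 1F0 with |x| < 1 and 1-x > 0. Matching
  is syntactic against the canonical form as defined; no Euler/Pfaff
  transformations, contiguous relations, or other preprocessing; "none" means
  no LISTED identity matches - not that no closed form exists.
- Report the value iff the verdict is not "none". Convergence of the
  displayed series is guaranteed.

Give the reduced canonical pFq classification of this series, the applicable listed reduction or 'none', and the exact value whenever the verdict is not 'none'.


With C = 6/11: the canonical form is 2F1(-6/5, 6/5; 1/2; 1/2). Verdict: none here - no I1-I6 shape fits x = 1/2 with lower {1/2}.

Key step: from the first term 6/11: the product of the first k integers (C = 6/11, x = 1/2) is k!.
Consecutive-term ratio: r(k) = (1/2) * (k-6/5) (k+6/5) / [(k+1/2) (k+1)] ; factor over Q: parameters, x = (1/2), and C = 6/11.


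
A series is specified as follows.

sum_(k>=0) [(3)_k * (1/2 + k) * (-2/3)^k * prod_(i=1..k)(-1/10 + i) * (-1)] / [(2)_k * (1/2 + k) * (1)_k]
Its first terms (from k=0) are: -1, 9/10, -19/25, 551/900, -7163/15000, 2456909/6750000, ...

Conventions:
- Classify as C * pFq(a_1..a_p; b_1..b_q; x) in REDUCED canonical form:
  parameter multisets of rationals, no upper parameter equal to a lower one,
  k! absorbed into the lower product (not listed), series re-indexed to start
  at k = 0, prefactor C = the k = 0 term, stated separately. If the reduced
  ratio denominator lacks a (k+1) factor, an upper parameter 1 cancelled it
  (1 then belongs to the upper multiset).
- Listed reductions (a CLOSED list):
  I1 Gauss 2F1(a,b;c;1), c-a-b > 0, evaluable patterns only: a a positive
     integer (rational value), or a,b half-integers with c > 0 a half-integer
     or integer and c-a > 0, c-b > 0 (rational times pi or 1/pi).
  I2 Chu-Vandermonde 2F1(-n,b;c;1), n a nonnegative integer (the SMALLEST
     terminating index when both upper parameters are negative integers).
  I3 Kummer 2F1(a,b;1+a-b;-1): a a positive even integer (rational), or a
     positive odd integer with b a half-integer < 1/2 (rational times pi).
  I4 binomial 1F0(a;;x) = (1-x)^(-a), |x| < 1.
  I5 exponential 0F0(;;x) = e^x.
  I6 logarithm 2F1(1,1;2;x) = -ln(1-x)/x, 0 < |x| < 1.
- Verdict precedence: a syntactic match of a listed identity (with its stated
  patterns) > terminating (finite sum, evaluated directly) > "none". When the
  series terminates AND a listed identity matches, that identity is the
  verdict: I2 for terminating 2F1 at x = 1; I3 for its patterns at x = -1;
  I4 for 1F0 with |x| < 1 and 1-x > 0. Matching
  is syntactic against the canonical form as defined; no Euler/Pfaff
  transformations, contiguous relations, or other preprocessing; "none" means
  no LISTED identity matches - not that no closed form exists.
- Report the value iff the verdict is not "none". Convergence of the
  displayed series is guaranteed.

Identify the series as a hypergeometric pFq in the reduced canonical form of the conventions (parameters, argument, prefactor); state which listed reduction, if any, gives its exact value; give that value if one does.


Key observation: t_0 being -1, (1)_k (C = -1, x = -2/3) is k! itself.
Adjacent-term ratio: r(k) = (-2/3) * (k+9/10) (k+3) / [(k+2) (k+1)] - rational; roots negated = parameters, x = (-2/3), C = -1.

Canonical form: C = -1 times 2F1 with upper {9/10, 3}, lower {2}, x = -2/3. Verdict: none here - no I1-I6 shape fits x = -2/3 with lower {2}.


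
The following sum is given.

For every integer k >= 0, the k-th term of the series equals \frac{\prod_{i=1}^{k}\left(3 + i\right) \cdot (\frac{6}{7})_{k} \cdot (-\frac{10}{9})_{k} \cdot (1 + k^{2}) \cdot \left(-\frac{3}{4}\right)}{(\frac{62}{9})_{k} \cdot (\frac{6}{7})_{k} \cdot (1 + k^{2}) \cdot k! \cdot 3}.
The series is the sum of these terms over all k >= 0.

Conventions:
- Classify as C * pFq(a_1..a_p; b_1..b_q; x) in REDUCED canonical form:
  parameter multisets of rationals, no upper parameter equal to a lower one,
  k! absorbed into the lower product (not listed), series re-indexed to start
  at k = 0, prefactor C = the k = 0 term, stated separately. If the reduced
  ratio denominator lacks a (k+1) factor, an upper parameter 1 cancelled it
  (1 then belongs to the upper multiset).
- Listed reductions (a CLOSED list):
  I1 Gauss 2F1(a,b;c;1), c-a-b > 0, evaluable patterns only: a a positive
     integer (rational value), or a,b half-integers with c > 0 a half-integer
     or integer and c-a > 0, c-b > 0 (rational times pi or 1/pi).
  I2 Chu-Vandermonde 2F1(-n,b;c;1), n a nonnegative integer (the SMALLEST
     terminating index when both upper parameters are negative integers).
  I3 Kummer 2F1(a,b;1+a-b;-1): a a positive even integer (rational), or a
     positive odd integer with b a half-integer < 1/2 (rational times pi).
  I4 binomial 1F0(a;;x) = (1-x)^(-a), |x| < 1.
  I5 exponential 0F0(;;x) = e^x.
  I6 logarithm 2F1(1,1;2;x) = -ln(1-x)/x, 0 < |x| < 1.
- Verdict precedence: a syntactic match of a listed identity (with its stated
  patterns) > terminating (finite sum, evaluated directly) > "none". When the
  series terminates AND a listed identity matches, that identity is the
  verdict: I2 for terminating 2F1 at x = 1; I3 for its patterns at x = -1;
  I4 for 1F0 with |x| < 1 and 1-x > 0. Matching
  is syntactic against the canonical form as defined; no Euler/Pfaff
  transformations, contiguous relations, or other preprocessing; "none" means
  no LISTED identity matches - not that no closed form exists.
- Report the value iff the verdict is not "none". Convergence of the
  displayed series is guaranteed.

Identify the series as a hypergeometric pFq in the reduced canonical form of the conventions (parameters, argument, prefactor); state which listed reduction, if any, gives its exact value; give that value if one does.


Prefactor -\frac{1}{4}, argument 1: 2F1 with upper {-\frac{10}{9}, 4} over lower {\frac{62}{9}}. Verdict: Gauss (I1, integer-parameter pattern) matches (x = 1: the Gamma ratio telescopes since c-a-b = 4 > 0 and a = 4 in Z>0). Exact value: -\frac{7579}{78732}.

First insight: t_0 = -\frac{1}{4} here, and the constant factors (C = -1/4, x = 1) combine into one prefactor.
Consecutive-term ratio: r(k) = 1 * (k-\frac{10}{9}) (k+4) / [(k+\frac{62}{9}) (k+1)] - rational in k, leading ratio 1; with t_0 = -\frac{1}{4}, classification follows.


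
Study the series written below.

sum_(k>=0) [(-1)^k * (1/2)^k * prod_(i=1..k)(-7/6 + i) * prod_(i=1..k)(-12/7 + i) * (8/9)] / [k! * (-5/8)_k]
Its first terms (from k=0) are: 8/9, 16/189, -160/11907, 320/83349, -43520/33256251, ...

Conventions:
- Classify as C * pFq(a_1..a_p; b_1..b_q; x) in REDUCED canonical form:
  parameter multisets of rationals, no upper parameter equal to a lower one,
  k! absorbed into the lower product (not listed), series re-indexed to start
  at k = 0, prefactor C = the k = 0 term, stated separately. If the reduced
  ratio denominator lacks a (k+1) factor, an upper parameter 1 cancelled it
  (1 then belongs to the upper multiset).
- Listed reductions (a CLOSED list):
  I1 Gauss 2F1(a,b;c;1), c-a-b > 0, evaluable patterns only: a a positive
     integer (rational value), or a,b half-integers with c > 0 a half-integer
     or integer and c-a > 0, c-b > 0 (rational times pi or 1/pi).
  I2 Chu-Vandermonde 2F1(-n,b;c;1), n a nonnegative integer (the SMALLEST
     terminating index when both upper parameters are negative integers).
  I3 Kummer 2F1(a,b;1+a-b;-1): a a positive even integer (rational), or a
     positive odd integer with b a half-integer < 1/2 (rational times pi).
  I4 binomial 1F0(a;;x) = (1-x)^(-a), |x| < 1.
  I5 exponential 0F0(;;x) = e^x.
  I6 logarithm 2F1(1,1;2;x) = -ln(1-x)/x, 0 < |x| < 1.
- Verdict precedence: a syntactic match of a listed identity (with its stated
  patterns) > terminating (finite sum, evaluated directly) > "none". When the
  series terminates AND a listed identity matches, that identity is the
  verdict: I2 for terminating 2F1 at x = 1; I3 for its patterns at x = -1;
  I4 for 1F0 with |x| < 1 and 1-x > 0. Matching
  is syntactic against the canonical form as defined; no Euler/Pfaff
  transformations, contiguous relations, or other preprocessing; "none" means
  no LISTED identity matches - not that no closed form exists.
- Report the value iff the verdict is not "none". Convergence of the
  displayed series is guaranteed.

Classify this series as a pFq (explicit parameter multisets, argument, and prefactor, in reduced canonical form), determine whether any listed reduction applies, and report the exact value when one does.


First insight: from the first term 8/9: the (-1)^k factor (C = 8/9, x = -1/2) folds into the argument's sign.
Consecutive-term ratio: r(k) = (-1/2) * (k-5/7) (k-1/6) / [(k-5/8) (k+1)] - rational in k. x = (-1/2); t_0 = 8/9; negate the roots.

With C = 8/9: the canonical form is 2F1(-5/7, -1/6; -5/8; -1/2). Verdict: none. Every listed pattern misses the 2F1 form at -1/2, upper {-5/7, -1/6}.


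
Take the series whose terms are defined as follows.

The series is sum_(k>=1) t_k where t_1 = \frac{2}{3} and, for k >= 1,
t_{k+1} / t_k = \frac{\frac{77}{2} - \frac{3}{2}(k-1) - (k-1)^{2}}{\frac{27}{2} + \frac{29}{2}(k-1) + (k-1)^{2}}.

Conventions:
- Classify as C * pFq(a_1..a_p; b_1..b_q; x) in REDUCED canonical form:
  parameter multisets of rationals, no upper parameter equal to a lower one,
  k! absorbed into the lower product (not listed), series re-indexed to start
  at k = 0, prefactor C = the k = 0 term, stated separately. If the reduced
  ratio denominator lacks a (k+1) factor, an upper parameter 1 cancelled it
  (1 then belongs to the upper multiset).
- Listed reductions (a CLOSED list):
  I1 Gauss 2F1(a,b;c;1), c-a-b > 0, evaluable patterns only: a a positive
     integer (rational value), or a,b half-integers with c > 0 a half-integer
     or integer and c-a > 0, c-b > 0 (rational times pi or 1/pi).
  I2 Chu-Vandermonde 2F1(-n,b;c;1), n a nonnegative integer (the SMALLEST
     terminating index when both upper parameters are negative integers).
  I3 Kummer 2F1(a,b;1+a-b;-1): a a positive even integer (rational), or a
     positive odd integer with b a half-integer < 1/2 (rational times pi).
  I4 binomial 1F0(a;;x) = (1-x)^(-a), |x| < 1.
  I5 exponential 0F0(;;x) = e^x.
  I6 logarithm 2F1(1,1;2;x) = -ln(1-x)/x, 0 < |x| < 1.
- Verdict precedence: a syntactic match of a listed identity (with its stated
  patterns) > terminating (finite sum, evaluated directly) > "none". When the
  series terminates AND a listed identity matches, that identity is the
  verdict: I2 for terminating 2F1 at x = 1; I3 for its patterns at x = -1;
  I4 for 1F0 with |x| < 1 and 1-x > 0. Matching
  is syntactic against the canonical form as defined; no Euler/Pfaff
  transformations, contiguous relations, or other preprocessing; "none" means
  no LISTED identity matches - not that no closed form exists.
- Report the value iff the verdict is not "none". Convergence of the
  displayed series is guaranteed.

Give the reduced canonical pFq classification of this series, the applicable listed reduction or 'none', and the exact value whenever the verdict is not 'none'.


The series (x = -1) is 2F1: upper {-\frac{11}{2}, 7}, lower {\frac{27}{2}}, prefactor \frac{2}{3}. Verdict: Kummer (I3) fires (x = -1; c = \frac{27}{2} equals 1+a-b for upper {-\frac{11}{2}, 7}: listed pattern). Sum: \frac{929553625}{402653184} \cdot \pi.

Key step: t_0 being \frac{2}{3}, roots of the ratio polynomials (prefactor 2/3) are the negated parameters.
Consecutive-term ratio: r(k) = -1 * (k-\frac{11}{2}) (k+7) / [(k+\frac{27}{2}) (k+1)] - rational in k, leading ratio -1; with t_0 = \frac{2}{3}, classification follows.


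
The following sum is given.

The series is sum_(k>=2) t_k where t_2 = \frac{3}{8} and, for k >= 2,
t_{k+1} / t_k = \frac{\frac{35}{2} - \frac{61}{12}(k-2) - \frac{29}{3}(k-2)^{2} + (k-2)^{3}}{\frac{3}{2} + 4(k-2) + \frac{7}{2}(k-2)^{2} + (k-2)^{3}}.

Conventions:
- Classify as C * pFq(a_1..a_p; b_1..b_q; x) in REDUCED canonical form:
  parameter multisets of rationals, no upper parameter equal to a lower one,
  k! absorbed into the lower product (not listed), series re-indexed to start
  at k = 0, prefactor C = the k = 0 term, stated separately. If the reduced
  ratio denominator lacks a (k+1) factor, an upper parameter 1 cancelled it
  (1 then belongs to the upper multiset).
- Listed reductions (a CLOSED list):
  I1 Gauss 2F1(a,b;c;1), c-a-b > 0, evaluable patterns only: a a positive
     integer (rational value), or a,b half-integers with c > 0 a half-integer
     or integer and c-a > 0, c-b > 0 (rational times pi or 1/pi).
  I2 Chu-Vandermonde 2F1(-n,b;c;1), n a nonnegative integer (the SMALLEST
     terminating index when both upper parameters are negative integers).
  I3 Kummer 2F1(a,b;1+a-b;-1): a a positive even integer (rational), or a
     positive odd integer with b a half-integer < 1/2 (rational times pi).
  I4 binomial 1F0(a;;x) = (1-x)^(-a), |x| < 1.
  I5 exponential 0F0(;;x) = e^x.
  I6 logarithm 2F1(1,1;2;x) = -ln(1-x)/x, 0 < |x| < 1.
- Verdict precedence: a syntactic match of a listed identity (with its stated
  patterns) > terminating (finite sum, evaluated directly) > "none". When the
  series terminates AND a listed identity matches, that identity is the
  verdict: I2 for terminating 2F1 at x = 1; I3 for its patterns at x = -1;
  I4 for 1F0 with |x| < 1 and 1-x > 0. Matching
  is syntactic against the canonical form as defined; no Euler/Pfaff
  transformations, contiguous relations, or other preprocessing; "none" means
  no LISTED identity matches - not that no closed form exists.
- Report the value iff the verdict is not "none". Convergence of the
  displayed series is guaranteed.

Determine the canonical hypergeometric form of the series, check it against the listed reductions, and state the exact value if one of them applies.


Key step: with t_0 = \frac{3}{8}, the ratio is unreduced: k + 3/2 divides both sides (prefactor 3/8).
Term ratio: r(k) = 1 * (k-10) (k-\frac{7}{6}) / [(k+1) (k+1)] - poly over poly, x = 1 from leading terms; C = \frac{3}{8} at k = 0.

Canonical form: C = \frac{3}{8} times 2F1 with upper {-10, -\frac{7}{6}}, lower {1}, x = 1. Verdict: this is the Chu-Vandermonde identity I2 (terminating 2F1 at x = 1 with n = 10, b = -7/6, c = 1). Sum: \frac{19168767683065}{3343537668096}.
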